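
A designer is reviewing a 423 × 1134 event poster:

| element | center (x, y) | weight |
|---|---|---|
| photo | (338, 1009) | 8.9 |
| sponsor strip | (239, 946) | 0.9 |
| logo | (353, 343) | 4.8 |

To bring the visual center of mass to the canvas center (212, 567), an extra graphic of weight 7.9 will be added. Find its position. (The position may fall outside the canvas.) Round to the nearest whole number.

(-19, 162)

After adding the extra graphic, total weight = 8.9 + 0.9 + 4.8 + 7.9 = 22.5.
x: need Σw·x = 22.5·212 = 4770.0. Existing = 8.9·338 + 0.9·239 + 4.8·353 = 4917.7. Remainder -147.7 / 7.9 ≈ -18.70.
y: need Σw·y = 22.5·567 = 12757.5. Existing = 8.9·1009 + 0.9·946 + 4.8·343 = 11477.9. Remainder 1279.6 / 7.9 ≈ 161.97.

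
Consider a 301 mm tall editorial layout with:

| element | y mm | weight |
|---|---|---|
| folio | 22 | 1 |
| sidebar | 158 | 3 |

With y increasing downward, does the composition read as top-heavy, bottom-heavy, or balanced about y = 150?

Weights sum to 1 + 3 = 4.
Σw·y = 1·22 + 3·158 = 496, so ȳ = 496/4 ≈ 124.00.
124.0 vs midline 150 → top-heavy.

top-heavy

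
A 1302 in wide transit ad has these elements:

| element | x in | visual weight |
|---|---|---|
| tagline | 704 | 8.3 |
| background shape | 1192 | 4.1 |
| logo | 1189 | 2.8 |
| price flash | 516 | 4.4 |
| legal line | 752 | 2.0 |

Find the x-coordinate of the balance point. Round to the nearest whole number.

Σw = 8.3 + 4.1 + 2.8 + 4.4 + 2.0 = 21.6.
x: (8.3·704 + 4.1·1192 + 2.8·1189 + 4.4·516 + 2.0·752) / 21.6 = 17834.0 / 21.6 ≈ 825.65

x ≈ 826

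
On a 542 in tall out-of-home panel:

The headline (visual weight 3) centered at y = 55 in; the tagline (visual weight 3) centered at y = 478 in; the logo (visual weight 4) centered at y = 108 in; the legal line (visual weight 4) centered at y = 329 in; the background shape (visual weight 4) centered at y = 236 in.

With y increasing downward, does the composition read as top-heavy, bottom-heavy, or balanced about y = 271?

top-heavy

Weights sum to 3 + 3 + 4 + 4 + 4 = 18.
y-moment: 3·55 + 3·478 + 4·108 + 4·329 + 4·236 = 4291; centroid 4291/18 ≈ 238.39.
238.4 lies above (smaller y than) the midline 271, so the layout is top-heavy.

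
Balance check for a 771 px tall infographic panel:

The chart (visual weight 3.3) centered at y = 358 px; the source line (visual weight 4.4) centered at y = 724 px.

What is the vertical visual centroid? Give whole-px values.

y ≈ 567

Σw = 3.3 + 4.4 = 7.7.
Σw·y = 3.3·358 + 4.4·724 = 4367.0, so ȳ = 4367.0/7.7 ≈ 567.14.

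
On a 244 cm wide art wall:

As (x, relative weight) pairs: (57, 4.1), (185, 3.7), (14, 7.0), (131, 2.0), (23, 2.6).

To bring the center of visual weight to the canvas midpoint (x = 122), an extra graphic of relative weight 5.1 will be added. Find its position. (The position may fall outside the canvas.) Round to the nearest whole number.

x ≈ 324

With the extra graphic, Σw becomes 4.1 + 3.7 + 7.0 + 2.0 + 2.6 + 5.1 = 24.5.
Along x: (1338.0 + 5.1·x) / 24.5 = 122 (existing moment 4.1·57 + 3.7·185 + 7.0·14 + 2.0·131 + 2.6·23 = 1338.0) ⇒ x = (2989.0 − 1338.0) / 5.1 ≈ 323.73.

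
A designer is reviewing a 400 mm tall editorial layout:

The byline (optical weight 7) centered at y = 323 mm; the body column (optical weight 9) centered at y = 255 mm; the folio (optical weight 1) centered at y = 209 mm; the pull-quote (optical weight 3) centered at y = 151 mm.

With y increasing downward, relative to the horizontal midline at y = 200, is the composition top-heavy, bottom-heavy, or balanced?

Total weight = 7 + 9 + 1 + 3 = 20.
y-moment: 7·323 + 9·255 + 1·209 + 3·151 = 5218; centroid 5218/20 ≈ 260.90.
260.9 lies below (larger y than) the midline 200, so the layout is bottom-heavy.

bottom-heavy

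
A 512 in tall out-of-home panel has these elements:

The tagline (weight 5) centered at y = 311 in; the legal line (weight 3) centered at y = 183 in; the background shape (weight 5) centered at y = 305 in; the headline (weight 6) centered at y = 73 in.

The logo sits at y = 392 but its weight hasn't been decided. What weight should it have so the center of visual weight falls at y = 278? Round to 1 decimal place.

w ≈ 10.7

Fixed elements: Σw = 5 + 3 + 5 + 6 = 19, Σw·y = 5·311 + 3·183 + 5·305 + 6·73 = 4067.
Set Σw·y/Σw = 278: (4067 + 392w) = 278·(19 + w).
Solving: w = (278·19 − 4067) / (392 − 278) = 1215 / 114 ≈ 10.66.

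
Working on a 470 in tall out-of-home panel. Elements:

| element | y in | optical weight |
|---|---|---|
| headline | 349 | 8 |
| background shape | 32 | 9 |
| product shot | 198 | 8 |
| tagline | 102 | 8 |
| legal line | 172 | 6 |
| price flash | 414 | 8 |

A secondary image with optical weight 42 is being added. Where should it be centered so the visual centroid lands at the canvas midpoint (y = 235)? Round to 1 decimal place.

y ≈ 264.1

With the secondary image, Σw becomes 8 + 9 + 8 + 8 + 6 + 8 + 42 = 89.
y: target moment 89×235 = 20915; current 8·349 + 9·32 + 8·198 + 8·102 + 6·172 + 8·414 = 9824; the secondary image supplies 11091, so y = 11091/42 ≈ 264.07.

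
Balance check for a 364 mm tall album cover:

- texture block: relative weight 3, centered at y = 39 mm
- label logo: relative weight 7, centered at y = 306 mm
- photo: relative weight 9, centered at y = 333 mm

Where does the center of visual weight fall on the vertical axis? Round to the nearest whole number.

y ≈ 277

Total weight = 3 + 7 + 9 = 19.
y-moment: 3·39 + 7·306 + 9·333 = 5256; centroid 5256/19 ≈ 276.63.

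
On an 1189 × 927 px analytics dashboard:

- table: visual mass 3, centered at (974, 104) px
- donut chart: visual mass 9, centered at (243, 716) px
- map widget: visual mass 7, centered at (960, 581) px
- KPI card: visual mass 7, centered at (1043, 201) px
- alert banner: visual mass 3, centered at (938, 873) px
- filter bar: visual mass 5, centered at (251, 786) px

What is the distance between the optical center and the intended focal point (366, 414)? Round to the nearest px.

Σw = 3 + 9 + 7 + 7 + 3 + 5 = 34.
Σw·x = 23199; x̄ = 23199/34 ≈ 682.32.
y: moment 18779 / weight 34 ≈ 552.32
Offset from (366, 414): Δx ≈ 316.32, Δy ≈ 138.32; distance = √(Δx² + Δy²) ≈ 345.24.

≈ 345 px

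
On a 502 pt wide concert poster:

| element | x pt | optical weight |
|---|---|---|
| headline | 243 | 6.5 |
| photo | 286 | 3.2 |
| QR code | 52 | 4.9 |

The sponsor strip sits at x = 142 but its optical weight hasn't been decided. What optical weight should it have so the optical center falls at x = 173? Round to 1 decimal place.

Fixed elements: Σw = 6.5 + 3.2 + 4.9 = 14.6, Σw·x = 6.5·243 + 3.2·286 + 4.9·52 = 2749.5.
Set Σw·x/Σw = 173: (2749.5 + 142w) = 173·(14.6 + w).
So w = (173·14.6 − 2749.5)/(142 − 173) = -223.7/-31 ≈ 7.22.

w ≈ 7.2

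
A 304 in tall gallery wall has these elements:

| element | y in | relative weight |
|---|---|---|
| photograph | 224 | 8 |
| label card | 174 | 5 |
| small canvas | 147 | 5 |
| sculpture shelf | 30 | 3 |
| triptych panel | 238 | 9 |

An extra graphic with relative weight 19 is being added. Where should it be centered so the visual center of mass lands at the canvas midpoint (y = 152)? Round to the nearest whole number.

y ≈ 96

With the extra graphic, Σw becomes 8 + 5 + 5 + 3 + 9 + 19 = 49.
y: need Σw·y = 49·152 = 7448. Existing = 8·224 + 5·174 + 5·147 + 3·30 + 9·238 = 5629. Remainder 1819 / 19 ≈ 95.74.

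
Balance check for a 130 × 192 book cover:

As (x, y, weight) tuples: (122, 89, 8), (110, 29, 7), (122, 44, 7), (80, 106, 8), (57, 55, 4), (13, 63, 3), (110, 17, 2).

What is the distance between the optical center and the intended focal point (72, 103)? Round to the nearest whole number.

≈ 45

Σw = 8 + 7 + 7 + 8 + 4 + 3 + 2 = 39.
x: moment 3727 / weight 39 ≈ 95.56
y: moment 2514 / weight 39 ≈ 64.46
Relative to (72, 103): Δ = (23.56, -38.54); |Δ| = √(23.56² + -38.54²) ≈ 45.17.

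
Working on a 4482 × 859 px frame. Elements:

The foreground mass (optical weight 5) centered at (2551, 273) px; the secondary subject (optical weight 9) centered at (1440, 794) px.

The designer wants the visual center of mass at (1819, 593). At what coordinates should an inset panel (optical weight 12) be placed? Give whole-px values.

(1798, 576)

With the inset panel, Σw becomes 5 + 9 + 12 = 26.
x: target moment 26×1819 = 47294; current 5·2551 + 9·1440 = 25715; the inset panel supplies 21579, so x = 21579/12 ≈ 1798.25.
y: target moment 26×593 = 15418; current 5·273 + 9·794 = 8511; the inset panel supplies 6907, so y = 6907/12 ≈ 575.58.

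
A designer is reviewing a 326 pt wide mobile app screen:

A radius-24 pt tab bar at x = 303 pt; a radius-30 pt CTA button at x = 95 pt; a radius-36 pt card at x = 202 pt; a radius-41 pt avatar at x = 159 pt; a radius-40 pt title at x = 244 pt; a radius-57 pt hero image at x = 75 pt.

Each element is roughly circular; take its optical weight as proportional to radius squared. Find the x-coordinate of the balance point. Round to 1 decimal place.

r² weights: tab bar 24² = 576, CTA button 30² = 900, card 36² = 1296, avatar 41² = 1681, title 40² = 1600, hero image 57² = 3249. Total = 9302.
Σw·x = 1423174; x̄ = 1423174/9302 ≈ 153.00.

x ≈ 153.0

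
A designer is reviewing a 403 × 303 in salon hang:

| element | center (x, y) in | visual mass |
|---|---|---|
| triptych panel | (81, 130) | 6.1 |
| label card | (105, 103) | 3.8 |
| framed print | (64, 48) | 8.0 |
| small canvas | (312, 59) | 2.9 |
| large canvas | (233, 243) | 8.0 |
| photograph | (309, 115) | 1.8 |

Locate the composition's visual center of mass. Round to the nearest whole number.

Total weight = 6.1 + 3.8 + 8.0 + 2.9 + 8.0 + 1.8 = 30.6.
Σw·x = 4730.1; x̄ = 4730.1/30.6 ≈ 154.58.
Σw·y = 3890.5; ȳ = 3890.5/30.6 ≈ 127.14.

(155, 127)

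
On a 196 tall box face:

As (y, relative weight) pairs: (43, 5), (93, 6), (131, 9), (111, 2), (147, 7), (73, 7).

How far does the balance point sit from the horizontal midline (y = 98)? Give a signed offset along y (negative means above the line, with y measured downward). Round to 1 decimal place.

Weights sum to 5 + 6 + 9 + 2 + 7 + 7 = 36.
y-moment: 5·43 + 6·93 + 9·131 + 2·111 + 7·147 + 7·73 = 3714; centroid 3714/36 ≈ 103.17.
Difference: 103.17 − 98 ≈ 5.17.

≈ 5.2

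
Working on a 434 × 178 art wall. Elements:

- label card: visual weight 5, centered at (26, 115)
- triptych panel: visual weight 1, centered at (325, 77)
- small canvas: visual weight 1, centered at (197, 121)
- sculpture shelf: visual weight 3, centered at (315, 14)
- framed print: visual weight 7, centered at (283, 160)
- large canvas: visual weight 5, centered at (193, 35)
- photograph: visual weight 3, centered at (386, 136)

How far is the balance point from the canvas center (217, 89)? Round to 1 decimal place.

≈ 16.1

Σw = 5 + 1 + 1 + 3 + 7 + 5 + 3 = 25.
Σw·x = 5·26 + 1·325 + 1·197 + 3·315 + 7·283 + 5·193 + 3·386 = 5701, so x̄ = 5701/25 ≈ 228.04.
Σw·y = 5·115 + 1·77 + 1·121 + 3·14 + 7·160 + 5·35 + 3·136 = 2518, so ȳ = 2518/25 ≈ 100.72.
Offset from (217, 89): Δx ≈ 11.04, Δy ≈ 11.72; distance = √(Δx² + Δy²) ≈ 16.10.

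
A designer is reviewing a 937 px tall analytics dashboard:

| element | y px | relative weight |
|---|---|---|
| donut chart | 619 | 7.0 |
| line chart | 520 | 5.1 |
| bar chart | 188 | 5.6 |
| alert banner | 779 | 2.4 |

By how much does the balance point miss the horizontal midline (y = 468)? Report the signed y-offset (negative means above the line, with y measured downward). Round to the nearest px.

Σw = 7.0 + 5.1 + 5.6 + 2.4 = 20.1.
y-moment: 7.0·619 + 5.1·520 + 5.6·188 + 2.4·779 = 9907.4; centroid 9907.4/20.1 ≈ 492.91.
Difference: 492.91 − 468 ≈ 24.91.

≈ 25 px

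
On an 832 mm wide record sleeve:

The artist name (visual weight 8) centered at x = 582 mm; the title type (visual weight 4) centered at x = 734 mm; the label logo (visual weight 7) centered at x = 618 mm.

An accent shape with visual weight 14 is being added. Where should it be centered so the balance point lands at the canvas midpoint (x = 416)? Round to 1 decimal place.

x ≈ 129.3

With the accent shape, Σw becomes 8 + 4 + 7 + 14 = 33.
x: need Σw·x = 33·416 = 13728. Existing = 8·582 + 4·734 + 7·618 = 11918. Remainder 1810 / 14 ≈ 129.29.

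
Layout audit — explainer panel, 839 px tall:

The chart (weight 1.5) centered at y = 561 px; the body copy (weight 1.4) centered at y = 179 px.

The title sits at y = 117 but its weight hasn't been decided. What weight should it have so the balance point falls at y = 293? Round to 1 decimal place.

Fixed elements: Σw = 1.5 + 1.4 = 2.9, Σw·y = 1.5·561 + 1.4·179 = 1092.1.
For the centroid to hit 293: (1092.1 + w·117) / (2.9 + w) = 293.
Rearranging, w·(117 − 293) = 293·2.9 − 1092.1 = -242.4, so w ≈ -242.4/-176 = 1.38.

w ≈ 1.4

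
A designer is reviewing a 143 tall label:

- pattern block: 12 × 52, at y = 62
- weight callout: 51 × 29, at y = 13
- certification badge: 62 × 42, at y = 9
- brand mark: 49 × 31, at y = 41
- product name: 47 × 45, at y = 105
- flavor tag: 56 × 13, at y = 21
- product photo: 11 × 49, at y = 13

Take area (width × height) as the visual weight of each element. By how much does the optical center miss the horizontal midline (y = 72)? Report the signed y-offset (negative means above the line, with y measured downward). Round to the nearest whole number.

≈ -32

Taking area as weight: pattern block 12·52 = 624, weight callout 51·29 = 1479, certification badge 62·42 = 2604, brand mark 49·31 = 1519, product name 47·45 = 2115, flavor tag 56·13 = 728, product photo 11·49 = 539. Sum 9608.
y: moment 388000 / weight 9608 ≈ 40.38
Against y = 72, that's 40.38 − 72 = -31.62.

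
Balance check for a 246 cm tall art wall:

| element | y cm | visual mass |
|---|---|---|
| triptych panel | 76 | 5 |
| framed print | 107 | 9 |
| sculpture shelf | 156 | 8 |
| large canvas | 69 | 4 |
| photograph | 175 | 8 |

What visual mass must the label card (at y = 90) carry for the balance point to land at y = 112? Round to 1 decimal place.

Existing Σw = 34 (5 + 9 + 8 + 4 + 8); existing moment 5·76 + 9·107 + 8·156 + 4·69 + 8·175 = 4267.
For the centroid to hit 112: (4267 + w·90) / (34 + w) = 112.
Solving: w = (112·34 − 4267) / (90 − 112) = -459 / -22 ≈ 20.86.

w ≈ 20.9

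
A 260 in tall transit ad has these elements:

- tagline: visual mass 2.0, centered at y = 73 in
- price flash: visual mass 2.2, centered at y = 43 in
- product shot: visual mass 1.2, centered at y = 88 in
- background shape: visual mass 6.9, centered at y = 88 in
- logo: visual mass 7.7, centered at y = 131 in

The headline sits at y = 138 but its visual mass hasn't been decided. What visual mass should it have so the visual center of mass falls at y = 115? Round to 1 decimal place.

Existing Σw = 20.0 (2.0 + 2.2 + 1.2 + 6.9 + 7.7); existing moment 2.0·73 + 2.2·43 + 1.2·88 + 6.9·88 + 7.7·131 = 1962.1.
Balance at y = 115 requires (1962.1 + w·138) / (20.0 + w) = 115.
Rearranging, w·(138 − 115) = 115·20.0 − 1962.1 = 337.9, so w ≈ 337.9/23 = 14.69.

w ≈ 14.7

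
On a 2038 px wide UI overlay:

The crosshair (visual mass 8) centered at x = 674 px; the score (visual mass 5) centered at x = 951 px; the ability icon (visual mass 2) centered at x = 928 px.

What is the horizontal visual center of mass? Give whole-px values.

x ≈ 800

Weights sum to 8 + 5 + 2 = 15.
x-moment: 8·674 + 5·951 + 2·928 = 12003; centroid 12003/15 ≈ 800.20.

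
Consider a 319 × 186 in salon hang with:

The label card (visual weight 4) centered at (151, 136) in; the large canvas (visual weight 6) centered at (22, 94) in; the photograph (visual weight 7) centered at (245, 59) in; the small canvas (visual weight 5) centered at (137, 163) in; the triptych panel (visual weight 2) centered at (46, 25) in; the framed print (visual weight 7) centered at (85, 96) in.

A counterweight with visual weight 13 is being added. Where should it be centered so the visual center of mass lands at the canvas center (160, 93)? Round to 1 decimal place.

(247.5, 79.5)

New total weight: (4 + 6 + 7 + 5 + 2 + 7) + 13 = 44.
x: need Σw·x = 44·160 = 7040. Existing = 4·151 + 6·22 + 7·245 + 5·137 + 2·46 + 7·85 = 3823. Remainder 3217 / 13 ≈ 247.46.
y: need Σw·y = 44·93 = 4092. Existing = 4·136 + 6·94 + 7·59 + 5·163 + 2·25 + 7·96 = 3058. Remainder 1034 / 13 ≈ 79.54.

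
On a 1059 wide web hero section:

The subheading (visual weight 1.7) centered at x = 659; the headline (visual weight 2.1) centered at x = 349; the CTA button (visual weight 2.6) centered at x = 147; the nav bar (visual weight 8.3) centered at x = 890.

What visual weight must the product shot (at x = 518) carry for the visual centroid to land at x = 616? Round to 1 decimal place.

w ≈ 5.8

Fixed elements: Σw = 1.7 + 2.1 + 2.6 + 8.3 = 14.7, Σw·x = 1.7·659 + 2.1·349 + 2.6·147 + 8.3·890 = 9622.4.
Balance at x = 616 requires (9622.4 + w·518) / (14.7 + w) = 616.
Rearranging, w·(518 − 616) = 616·14.7 − 9622.4 = -567.2, so w ≈ -567.2/-98 = 5.79.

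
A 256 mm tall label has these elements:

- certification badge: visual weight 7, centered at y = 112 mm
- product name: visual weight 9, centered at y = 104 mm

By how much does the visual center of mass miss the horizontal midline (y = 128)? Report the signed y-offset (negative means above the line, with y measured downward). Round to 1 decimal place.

≈ -20.5 mm

Weights sum to 7 + 9 = 16.
Σw·y = 7·112 + 9·104 = 1720, so ȳ = 1720/16 ≈ 107.50.
Difference: 107.50 − 128 ≈ -20.50.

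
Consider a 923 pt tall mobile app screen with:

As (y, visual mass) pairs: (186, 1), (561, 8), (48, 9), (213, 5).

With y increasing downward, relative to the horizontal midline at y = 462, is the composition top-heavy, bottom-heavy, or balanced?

top-heavy

Weights sum to 1 + 8 + 9 + 5 = 23.
Σw·y = 1·186 + 8·561 + 9·48 + 5·213 = 6171, so ȳ = 6171/23 ≈ 268.30.
Since 268.3 is above (smaller y than) 462, the composition reads top-heavy.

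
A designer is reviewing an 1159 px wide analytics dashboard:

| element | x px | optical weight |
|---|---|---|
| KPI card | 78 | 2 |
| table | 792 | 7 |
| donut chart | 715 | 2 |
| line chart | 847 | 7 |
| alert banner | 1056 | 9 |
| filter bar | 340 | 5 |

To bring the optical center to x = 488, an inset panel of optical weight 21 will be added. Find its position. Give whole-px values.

x ≈ 76

With the inset panel, Σw becomes 2 + 7 + 2 + 7 + 9 + 5 + 21 = 53.
x: target moment 53×488 = 25864; current 2·78 + 7·792 + 2·715 + 7·847 + 9·1056 + 5·340 = 24263; the inset panel supplies 1601, so x = 1601/21 ≈ 76.24.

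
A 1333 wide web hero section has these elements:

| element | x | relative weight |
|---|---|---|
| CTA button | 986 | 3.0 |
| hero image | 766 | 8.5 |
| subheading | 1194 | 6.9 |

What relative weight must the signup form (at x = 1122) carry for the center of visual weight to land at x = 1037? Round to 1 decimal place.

Known weights sum to 3.0 + 8.5 + 6.9 = 18.4; their moment is 3.0·986 + 8.5·766 + 6.9·1194 = 17707.6.
For the centroid to hit 1037: (17707.6 + w·1122) / (18.4 + w) = 1037.
Solving: w = (1037·18.4 − 17707.6) / (1122 − 1037) = 1373.2 / 85 ≈ 16.16.

w ≈ 16.2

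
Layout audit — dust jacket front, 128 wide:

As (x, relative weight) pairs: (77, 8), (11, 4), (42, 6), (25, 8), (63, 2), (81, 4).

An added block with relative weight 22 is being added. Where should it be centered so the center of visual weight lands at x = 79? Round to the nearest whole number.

x ≈ 123

After adding the added block, total weight = 8 + 4 + 6 + 8 + 2 + 4 + 22 = 54.
x: target moment 54×79 = 4266; current 8·77 + 4·11 + 6·42 + 8·25 + 2·63 + 4·81 = 1562; the added block supplies 2704, so x = 2704/22 ≈ 122.91.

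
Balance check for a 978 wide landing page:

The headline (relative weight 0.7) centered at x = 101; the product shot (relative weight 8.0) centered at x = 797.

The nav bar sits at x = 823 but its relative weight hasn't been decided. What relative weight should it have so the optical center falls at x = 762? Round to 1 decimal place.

w ≈ 3.0

Existing Σw = 8.7 (0.7 + 8.0); existing moment 0.7·101 + 8.0·797 = 6446.7.
Set Σw·x/Σw = 762: (6446.7 + 823w) = 762·(8.7 + w).
Rearranging, w·(823 − 762) = 762·8.7 − 6446.7 = 182.7, so w ≈ 182.7/61 = 3.00.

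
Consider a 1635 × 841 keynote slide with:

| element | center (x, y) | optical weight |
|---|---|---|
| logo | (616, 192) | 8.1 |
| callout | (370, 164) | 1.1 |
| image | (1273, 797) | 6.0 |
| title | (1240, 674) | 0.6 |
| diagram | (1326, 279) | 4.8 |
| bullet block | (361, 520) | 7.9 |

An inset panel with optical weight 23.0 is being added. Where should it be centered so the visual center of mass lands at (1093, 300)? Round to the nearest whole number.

(1448, 134)

With the inset panel, Σw becomes 8.1 + 1.1 + 6.0 + 0.6 + 4.8 + 7.9 + 23.0 = 51.5.
x: need Σw·x = 51.5·1093 = 56289.5. Existing = 8.1·616 + 1.1·370 + 6.0·1273 + 0.6·1240 + 4.8·1326 + 7.9·361 = 22995.3. Remainder 33294.2 / 23.0 ≈ 1447.57.
y: need Σw·y = 51.5·300 = 15450.0. Existing = 8.1·192 + 1.1·164 + 6.0·797 + 0.6·674 + 4.8·279 + 7.9·520 = 12369.2. Remainder 3080.8 / 23.0 ≈ 133.95.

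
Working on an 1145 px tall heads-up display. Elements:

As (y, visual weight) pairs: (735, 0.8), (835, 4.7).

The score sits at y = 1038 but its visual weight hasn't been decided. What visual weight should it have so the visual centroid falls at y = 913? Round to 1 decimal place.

Existing Σw = 5.5 (0.8 + 4.7); existing moment 0.8·735 + 4.7·835 = 4512.5.
Set Σw·y/Σw = 913: (4512.5 + 1038w) = 913·(5.5 + w).
Rearranging, w·(1038 − 913) = 913·5.5 − 4512.5 = 509.0, so w ≈ 509.0/125 = 4.07.

w ≈ 4.1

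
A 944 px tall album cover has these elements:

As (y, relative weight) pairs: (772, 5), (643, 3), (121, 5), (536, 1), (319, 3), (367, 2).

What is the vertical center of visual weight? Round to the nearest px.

y ≈ 454

Σw = 5 + 3 + 5 + 1 + 3 + 2 = 19.
y-moment: 5·772 + 3·643 + 5·121 + 1·536 + 3·319 + 2·367 = 8621; centroid 8621/19 ≈ 453.74.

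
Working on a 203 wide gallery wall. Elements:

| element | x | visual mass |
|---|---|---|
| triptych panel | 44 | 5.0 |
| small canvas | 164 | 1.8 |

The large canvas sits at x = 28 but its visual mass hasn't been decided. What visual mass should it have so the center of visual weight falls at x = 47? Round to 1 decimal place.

Existing Σw = 6.8 (5.0 + 1.8); existing moment 5.0·44 + 1.8·164 = 515.2.
Set Σw·x/Σw = 47: (515.2 + 28w) = 47·(6.8 + w).
Rearranging, w·(28 − 47) = 47·6.8 − 515.2 = -195.6, so w ≈ -195.6/-19 = 10.29.

w ≈ 10.3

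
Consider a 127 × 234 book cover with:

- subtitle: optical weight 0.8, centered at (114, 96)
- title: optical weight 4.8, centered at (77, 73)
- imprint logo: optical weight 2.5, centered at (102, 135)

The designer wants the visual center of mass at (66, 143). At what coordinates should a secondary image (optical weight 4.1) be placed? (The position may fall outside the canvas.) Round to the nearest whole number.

New total weight: (0.8 + 4.8 + 2.5) + 4.1 = 12.2.
Along x: (715.8 + 4.1·x) / 12.2 = 66 (existing moment 0.8·114 + 4.8·77 + 2.5·102 = 715.8) ⇒ x = (805.2 − 715.8) / 4.1 ≈ 21.80.
Along y: (764.7 + 4.1·y) / 12.2 = 143 (existing moment 0.8·96 + 4.8·73 + 2.5·135 = 764.7) ⇒ y = (1744.6 − 764.7) / 4.1 ≈ 239.00.

(22, 239)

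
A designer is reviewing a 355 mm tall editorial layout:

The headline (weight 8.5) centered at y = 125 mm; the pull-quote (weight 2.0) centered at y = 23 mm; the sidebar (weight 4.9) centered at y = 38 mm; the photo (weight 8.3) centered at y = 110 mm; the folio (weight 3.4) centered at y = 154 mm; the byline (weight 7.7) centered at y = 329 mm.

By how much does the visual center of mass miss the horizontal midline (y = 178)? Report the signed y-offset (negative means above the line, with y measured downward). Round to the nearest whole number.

Σw = 8.5 + 2.0 + 4.9 + 8.3 + 3.4 + 7.7 = 34.8.
y: moment 5264.6 / weight 34.8 ≈ 151.28
Against y = 178, that's 151.28 − 178 = -26.72.

≈ -27 mm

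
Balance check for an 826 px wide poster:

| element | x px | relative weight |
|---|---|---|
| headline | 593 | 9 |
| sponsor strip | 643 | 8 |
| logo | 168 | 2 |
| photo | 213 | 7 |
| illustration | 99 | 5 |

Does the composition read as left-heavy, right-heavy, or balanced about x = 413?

Σw = 9 + 8 + 2 + 7 + 5 = 31.
x-moment: 9·593 + 8·643 + 2·168 + 7·213 + 5·99 = 12803; centroid 12803/31 ≈ 413.00.
The centroid 413.00 matches the midline at 413, so the layout is balanced.

balanced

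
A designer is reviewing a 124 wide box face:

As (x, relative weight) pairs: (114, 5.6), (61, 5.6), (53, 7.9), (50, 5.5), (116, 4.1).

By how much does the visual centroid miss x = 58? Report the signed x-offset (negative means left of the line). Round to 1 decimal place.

Total weight = 5.6 + 5.6 + 7.9 + 5.5 + 4.1 = 28.7.
x-moment: 5.6·114 + 5.6·61 + 7.9·53 + 5.5·50 + 4.1·116 = 2149.3; centroid 2149.3/28.7 ≈ 74.89.
Offset from x = 58: 74.89 − 58 ≈ 16.89.

≈ 16.9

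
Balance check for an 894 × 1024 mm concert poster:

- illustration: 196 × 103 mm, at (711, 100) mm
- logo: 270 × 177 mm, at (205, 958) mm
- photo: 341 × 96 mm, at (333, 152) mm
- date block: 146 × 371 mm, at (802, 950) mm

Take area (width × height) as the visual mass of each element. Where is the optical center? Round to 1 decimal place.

Areas: illustration 196·103 = 20188, logo 270·177 = 47790, photo 341·96 = 32736, date block 146·371 = 54166. Total weight = 154880.
x-moment: 20188·711 + 47790·205 + 32736·333 + 54166·802 = 78492838; centroid 78492838/154880 ≈ 506.80.
y-moment: 20188·100 + 47790·958 + 32736·152 + 54166·950 = 104235192; centroid 104235192/154880 ≈ 673.01.

(506.8, 673.0)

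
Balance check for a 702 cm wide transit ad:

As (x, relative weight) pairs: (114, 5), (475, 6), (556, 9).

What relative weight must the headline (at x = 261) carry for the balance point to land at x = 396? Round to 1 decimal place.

Existing Σw = 20 (5 + 6 + 9); existing moment 5·114 + 6·475 + 9·556 = 8424.
For the centroid to hit 396: (8424 + w·261) / (20 + w) = 396.
Rearranging, w·(261 − 396) = 396·20 − 8424 = -504, so w ≈ -504/-135 = 3.73.

w ≈ 3.7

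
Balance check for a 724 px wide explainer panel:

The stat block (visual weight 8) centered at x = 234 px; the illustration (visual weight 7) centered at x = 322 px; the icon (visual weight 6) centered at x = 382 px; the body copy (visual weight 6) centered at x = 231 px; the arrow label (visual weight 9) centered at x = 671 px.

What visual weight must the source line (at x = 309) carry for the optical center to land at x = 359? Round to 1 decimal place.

Known weights sum to 8 + 7 + 6 + 6 + 9 = 36; their moment is 8·234 + 7·322 + 6·382 + 6·231 + 9·671 = 13843.
Set Σw·x/Σw = 359: (13843 + 309w) = 359·(36 + w).
Solving: w = (359·36 − 13843) / (309 − 359) = -919 / -50 ≈ 18.38.

w ≈ 18.4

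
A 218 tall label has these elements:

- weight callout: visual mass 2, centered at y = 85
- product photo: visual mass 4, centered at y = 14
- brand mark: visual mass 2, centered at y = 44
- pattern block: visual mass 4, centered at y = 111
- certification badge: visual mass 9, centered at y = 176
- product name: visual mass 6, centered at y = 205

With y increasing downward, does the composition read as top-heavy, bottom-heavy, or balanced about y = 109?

Weights sum to 2 + 4 + 2 + 4 + 9 + 6 = 27.
y: moment 3572 / weight 27 ≈ 132.30
132.3 lies below (larger y than) the midline 109, so the layout is bottom-heavy.

bottom-heavy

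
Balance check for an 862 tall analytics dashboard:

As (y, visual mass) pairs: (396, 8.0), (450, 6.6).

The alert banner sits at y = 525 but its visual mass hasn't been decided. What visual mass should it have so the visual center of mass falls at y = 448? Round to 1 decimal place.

Known weights sum to 8.0 + 6.6 = 14.6; their moment is 8.0·396 + 6.6·450 = 6138.0.
Balance at y = 448 requires (6138.0 + w·525) / (14.6 + w) = 448.
Solving: w = (448·14.6 − 6138.0) / (525 − 448) = 402.8 / 77 ≈ 5.23.

w ≈ 5.2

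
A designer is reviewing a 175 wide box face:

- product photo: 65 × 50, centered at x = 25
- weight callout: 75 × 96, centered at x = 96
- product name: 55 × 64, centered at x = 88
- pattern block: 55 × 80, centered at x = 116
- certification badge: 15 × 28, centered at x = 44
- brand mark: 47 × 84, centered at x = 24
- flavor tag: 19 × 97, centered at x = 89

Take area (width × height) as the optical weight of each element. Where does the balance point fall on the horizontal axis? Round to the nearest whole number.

Areas → weights: product photo 65·50 = 3250, weight callout 75·96 = 7200, product name 55·64 = 3520, pattern block 55·80 = 4400, certification badge 15·28 = 420, brand mark 47·84 = 3948, flavor tag 19·97 = 1843; Σw = 24581.
Σw·x = 1869869; x̄ = 1869869/24581 ≈ 76.07.

x ≈ 76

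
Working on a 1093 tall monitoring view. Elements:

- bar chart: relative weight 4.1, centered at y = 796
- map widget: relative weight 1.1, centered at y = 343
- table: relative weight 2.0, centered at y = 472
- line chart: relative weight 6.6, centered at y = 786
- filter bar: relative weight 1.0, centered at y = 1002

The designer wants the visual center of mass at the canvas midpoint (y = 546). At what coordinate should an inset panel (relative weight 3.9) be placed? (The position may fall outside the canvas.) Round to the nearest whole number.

y ≈ -145

With the inset panel, Σw becomes 4.1 + 1.1 + 2.0 + 6.6 + 1.0 + 3.9 = 18.7.
Along y: (10774.5 + 3.9·y) / 18.7 = 546 (existing moment 4.1·796 + 1.1·343 + 2.0·472 + 6.6·786 + 1.0·1002 = 10774.5) ⇒ y = (10210.2 − 10774.5) / 3.9 ≈ -144.69.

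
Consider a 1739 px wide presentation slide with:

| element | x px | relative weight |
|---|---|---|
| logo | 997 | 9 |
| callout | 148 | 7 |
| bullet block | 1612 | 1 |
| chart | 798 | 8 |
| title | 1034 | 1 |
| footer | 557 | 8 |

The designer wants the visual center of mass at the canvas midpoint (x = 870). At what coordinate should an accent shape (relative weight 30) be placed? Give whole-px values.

With the accent shape, Σw becomes 9 + 7 + 1 + 8 + 1 + 8 + 30 = 64.
x: need Σw·x = 64·870 = 55680. Existing = 9·997 + 7·148 + 1·1612 + 8·798 + 1·1034 + 8·557 = 23495. Remainder 32185 / 30 ≈ 1072.83.

x ≈ 1073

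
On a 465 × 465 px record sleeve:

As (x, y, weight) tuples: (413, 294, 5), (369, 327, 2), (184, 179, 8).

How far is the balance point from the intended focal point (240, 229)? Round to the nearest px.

≈ 46 px

Σw = 5 + 2 + 8 = 15.
x: (5·413 + 2·369 + 8·184) / 15 = 4275 / 15 ≈ 285.00
y: (5·294 + 2·327 + 8·179) / 15 = 3556 / 15 ≈ 237.07
From (240, 229): dx = 45.00, dy = 8.07, so the distance is √(dx²+dy²) ≈ 45.72.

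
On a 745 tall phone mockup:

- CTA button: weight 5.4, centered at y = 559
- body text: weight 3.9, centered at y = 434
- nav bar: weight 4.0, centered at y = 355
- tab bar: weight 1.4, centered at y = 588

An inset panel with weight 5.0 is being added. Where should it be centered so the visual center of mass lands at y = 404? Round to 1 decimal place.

y ≈ 200.9

New total weight: (5.4 + 3.9 + 4.0 + 1.4) + 5.0 = 19.7.
y: need Σw·y = 19.7·404 = 7958.8. Existing = 5.4·559 + 3.9·434 + 4.0·355 + 1.4·588 = 6954.4. Remainder 1004.4 / 5.0 ≈ 200.88.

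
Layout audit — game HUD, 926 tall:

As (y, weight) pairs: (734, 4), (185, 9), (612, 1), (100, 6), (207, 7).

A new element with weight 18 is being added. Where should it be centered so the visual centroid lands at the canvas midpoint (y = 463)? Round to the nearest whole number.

y ≈ 754

After adding the new element, total weight = 4 + 9 + 1 + 6 + 7 + 18 = 45.
Along y: (7262 + 18·y) / 45 = 463 (existing moment 4·734 + 9·185 + 1·612 + 6·100 + 7·207 = 7262) ⇒ y = (20835 − 7262) / 18 ≈ 754.06.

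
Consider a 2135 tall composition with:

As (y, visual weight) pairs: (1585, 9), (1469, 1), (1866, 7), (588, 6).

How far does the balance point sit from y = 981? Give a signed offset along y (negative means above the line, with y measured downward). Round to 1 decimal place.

Total weight = 9 + 1 + 7 + 6 = 23.
Σw·y = 9·1585 + 1·1469 + 7·1866 + 6·588 = 32324, so ȳ = 32324/23 ≈ 1405.39.
Against y = 981, that's 1405.39 − 981 = 424.39.

≈ 424.4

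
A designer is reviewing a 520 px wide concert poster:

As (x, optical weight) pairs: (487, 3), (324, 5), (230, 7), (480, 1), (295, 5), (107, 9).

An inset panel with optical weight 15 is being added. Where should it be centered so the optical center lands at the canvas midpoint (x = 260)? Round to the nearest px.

New total weight: (3 + 5 + 7 + 1 + 5 + 9) + 15 = 45.
x: need Σw·x = 45·260 = 11700. Existing = 3·487 + 5·324 + 7·230 + 1·480 + 5·295 + 9·107 = 7609. Remainder 4091 / 15 ≈ 272.73.

x ≈ 273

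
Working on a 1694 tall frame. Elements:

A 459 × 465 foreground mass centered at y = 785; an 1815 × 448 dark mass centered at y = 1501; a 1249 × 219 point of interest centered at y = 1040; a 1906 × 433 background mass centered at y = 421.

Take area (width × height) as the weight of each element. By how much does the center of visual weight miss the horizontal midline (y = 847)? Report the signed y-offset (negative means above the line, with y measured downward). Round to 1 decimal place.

Taking area as weight: foreground mass 459·465 = 213435, dark mass 1815·448 = 813120, point of interest 1249·219 = 273531, background mass 1906·433 = 825298. Sum 2125384.
y: (213435·785 + 813120·1501 + 273531·1040 + 825298·421) / 2125384 = 2019962293 / 2125384 ≈ 950.40
Difference: 950.40 − 847 ≈ 103.40.

≈ 103.4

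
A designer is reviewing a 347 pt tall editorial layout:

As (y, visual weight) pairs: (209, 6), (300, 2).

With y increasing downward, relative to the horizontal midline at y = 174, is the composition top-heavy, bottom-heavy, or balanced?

bottom-heavy

Weights sum to 6 + 2 = 8.
y-moment: 6·209 + 2·300 = 1854; centroid 1854/8 ≈ 231.75.
231.8 lies below (larger y than) the midline 174, so the layout is bottom-heavy.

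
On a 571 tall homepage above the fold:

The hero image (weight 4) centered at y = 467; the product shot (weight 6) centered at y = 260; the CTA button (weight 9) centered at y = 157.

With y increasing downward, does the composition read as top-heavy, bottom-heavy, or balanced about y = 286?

top-heavy

Weights sum to 4 + 6 + 9 = 19.
y: (4·467 + 6·260 + 9·157) / 19 = 4841 / 19 ≈ 254.79
254.8 lies above (smaller y than) the midline 286, so the layout is top-heavy.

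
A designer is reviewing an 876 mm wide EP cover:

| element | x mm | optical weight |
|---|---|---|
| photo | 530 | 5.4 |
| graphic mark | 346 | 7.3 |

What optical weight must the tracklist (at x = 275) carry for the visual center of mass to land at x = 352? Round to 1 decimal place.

w ≈ 11.9

Fixed elements: Σw = 5.4 + 7.3 = 12.7, Σw·x = 5.4·530 + 7.3·346 = 5387.8.
For the centroid to hit 352: (5387.8 + w·275) / (12.7 + w) = 352.
So w = (352·12.7 − 5387.8)/(275 − 352) = -917.4/-77 ≈ 11.91.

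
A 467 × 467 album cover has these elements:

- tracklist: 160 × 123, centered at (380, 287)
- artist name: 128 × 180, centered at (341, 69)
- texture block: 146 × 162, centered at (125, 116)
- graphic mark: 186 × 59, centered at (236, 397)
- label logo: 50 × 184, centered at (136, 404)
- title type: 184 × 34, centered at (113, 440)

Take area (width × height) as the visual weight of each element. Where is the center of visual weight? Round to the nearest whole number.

(246, 224)

Areas: tracklist 160·123 = 19680, artist name 128·180 = 23040, texture block 146·162 = 23652, graphic mark 186·59 = 10974, label logo 50·184 = 9200, title type 184·34 = 6256. Total weight = 92802.
Σw·x = 19680·380 + 23040·341 + 23652·125 + 10974·236 + 9200·136 + 6256·113 = 22839532, so x̄ = 22839532/92802 ≈ 246.11.
Σw·y = 19680·287 + 23040·69 + 23652·116 + 10974·397 + 9200·404 + 6256·440 = 20807670, so ȳ = 20807670/92802 ≈ 224.22.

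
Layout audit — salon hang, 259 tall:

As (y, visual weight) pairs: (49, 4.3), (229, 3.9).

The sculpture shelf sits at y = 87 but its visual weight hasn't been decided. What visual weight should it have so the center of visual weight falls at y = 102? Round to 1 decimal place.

w ≈ 17.8

Existing Σw = 8.2 (4.3 + 3.9); existing moment 4.3·49 + 3.9·229 = 1103.8.
Balance at y = 102 requires (1103.8 + w·87) / (8.2 + w) = 102.
Rearranging, w·(87 − 102) = 102·8.2 − 1103.8 = -267.4, so w ≈ -267.4/-15 = 17.83.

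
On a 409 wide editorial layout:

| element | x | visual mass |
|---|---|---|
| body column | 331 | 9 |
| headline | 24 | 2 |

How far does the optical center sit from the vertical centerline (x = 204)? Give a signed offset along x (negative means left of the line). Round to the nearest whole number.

≈ 71

Σw = 9 + 2 = 11.
x: (9·331 + 2·24) / 11 = 3027 / 11 ≈ 275.18
Offset from x = 204: 275.18 − 204 ≈ 71.18.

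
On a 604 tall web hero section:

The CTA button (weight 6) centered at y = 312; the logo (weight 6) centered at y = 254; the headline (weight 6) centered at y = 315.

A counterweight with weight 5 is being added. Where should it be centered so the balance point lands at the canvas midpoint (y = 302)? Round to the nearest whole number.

New total weight: (6 + 6 + 6) + 5 = 23.
y: need Σw·y = 23·302 = 6946. Existing = 6·312 + 6·254 + 6·315 = 5286. Remainder 1660 / 5 ≈ 332.00.

y ≈ 332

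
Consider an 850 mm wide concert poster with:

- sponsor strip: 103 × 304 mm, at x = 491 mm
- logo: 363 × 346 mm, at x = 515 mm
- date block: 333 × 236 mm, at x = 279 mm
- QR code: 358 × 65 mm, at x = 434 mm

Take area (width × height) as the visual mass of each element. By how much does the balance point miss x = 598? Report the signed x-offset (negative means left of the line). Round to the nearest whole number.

Taking area as weight: sponsor strip 103·304 = 31312, logo 363·346 = 125598, date block 333·236 = 78588, QR code 358·65 = 23270. Sum 258768.
x: (31312·491 + 125598·515 + 78588·279 + 23270·434) / 258768 = 112082394 / 258768 ≈ 433.14
Against x = 598, that's 433.14 − 598 = -164.86.

≈ -165 mm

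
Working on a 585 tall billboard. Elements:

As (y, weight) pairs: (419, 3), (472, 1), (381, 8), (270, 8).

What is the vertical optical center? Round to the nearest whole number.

y ≈ 347

Σw = 3 + 1 + 8 + 8 = 20.
y-moment: 3·419 + 1·472 + 8·381 + 8·270 = 6937; centroid 6937/20 ≈ 346.85.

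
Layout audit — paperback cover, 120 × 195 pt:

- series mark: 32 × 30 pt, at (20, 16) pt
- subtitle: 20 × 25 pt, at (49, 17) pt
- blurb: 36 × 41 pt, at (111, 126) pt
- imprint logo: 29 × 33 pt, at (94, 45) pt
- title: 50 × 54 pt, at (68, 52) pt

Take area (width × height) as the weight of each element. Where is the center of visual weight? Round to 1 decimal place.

Areas: series mark 32·30 = 960, subtitle 20·25 = 500, blurb 36·41 = 1476, imprint logo 29·33 = 957, title 50·54 = 2700. Total weight = 6593.
x-moment: 960·20 + 500·49 + 1476·111 + 957·94 + 2700·68 = 481094; centroid 481094/6593 ≈ 72.97.
y-moment: 960·16 + 500·17 + 1476·126 + 957·45 + 2700·52 = 393301; centroid 393301/6593 ≈ 59.65.

(73.0, 59.7)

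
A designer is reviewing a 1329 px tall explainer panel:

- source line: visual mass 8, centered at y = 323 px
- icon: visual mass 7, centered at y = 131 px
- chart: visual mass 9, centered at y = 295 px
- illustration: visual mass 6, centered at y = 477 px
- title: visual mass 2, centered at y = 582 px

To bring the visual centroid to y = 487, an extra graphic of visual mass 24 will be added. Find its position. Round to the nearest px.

y ≈ 712

After adding the extra graphic, total weight = 8 + 7 + 9 + 6 + 2 + 24 = 56.
y: target moment 56×487 = 27272; current 8·323 + 7·131 + 9·295 + 6·477 + 2·582 = 10182; the extra graphic supplies 17090, so y = 17090/24 ≈ 712.08.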